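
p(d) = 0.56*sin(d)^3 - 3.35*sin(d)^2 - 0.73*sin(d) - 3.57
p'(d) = 1.68*sin(d)^2*cos(d) - 6.7*sin(d)*cos(d) - 0.73*cos(d)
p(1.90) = -6.79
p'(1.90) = 1.80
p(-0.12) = -3.53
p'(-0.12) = 0.10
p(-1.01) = -5.69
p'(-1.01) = 3.27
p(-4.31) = -6.64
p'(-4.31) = 2.14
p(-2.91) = -3.59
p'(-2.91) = -0.87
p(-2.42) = -4.71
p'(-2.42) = -3.33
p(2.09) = -6.36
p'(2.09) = 2.62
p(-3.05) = -3.53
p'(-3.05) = 0.10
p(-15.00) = -4.67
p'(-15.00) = -3.30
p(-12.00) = -4.84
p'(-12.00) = -3.24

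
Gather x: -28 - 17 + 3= -42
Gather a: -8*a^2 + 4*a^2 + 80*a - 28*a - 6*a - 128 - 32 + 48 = -4*a^2 + 46*a - 112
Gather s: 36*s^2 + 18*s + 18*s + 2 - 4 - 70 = 36*s^2 + 36*s - 72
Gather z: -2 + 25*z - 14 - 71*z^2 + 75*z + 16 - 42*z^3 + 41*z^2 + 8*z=-42*z^3 - 30*z^2 + 108*z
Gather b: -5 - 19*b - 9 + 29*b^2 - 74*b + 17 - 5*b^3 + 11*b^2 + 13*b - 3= -5*b^3 + 40*b^2 - 80*b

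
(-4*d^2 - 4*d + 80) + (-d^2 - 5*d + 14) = -5*d^2 - 9*d + 94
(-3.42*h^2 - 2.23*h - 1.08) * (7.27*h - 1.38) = -24.8634*h^3 - 11.4925*h^2 - 4.7742*h + 1.4904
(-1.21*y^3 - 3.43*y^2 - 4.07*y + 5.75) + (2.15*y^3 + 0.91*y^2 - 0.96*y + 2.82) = 0.94*y^3 - 2.52*y^2 - 5.03*y + 8.57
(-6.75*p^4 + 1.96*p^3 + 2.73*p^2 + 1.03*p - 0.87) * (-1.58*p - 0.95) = 10.665*p^5 + 3.3157*p^4 - 6.1754*p^3 - 4.2209*p^2 + 0.3961*p + 0.8265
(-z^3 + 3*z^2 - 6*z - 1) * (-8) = 8*z^3 - 24*z^2 + 48*z + 8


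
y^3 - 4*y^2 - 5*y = y*(y - 5)*(y + 1)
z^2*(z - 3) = z^3 - 3*z^2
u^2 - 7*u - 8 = (u - 8)*(u + 1)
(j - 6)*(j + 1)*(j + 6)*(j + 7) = j^4 + 8*j^3 - 29*j^2 - 288*j - 252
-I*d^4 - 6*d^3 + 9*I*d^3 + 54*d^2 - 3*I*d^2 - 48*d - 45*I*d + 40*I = (d - 8)*(d - 5*I)*(d - I)*(-I*d + I)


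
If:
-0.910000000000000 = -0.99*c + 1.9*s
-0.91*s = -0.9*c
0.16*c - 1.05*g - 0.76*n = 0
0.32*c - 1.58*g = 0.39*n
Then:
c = -1.02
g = -0.23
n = 0.11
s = -1.01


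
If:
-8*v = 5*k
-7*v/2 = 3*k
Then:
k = 0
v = 0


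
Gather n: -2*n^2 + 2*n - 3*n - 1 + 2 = -2*n^2 - n + 1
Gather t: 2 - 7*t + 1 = 3 - 7*t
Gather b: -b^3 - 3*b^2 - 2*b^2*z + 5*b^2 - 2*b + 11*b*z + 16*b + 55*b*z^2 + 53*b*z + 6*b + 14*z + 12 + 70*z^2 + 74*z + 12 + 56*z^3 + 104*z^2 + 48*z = -b^3 + b^2*(2 - 2*z) + b*(55*z^2 + 64*z + 20) + 56*z^3 + 174*z^2 + 136*z + 24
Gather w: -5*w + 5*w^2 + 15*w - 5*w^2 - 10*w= 0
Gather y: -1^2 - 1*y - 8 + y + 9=0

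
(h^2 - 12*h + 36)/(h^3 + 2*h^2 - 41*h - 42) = (h - 6)/(h^2 + 8*h + 7)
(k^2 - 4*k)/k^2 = (k - 4)/k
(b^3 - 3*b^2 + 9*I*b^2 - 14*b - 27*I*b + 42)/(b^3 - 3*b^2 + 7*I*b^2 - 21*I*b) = (b + 2*I)/b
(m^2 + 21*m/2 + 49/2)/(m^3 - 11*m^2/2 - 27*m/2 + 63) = (m + 7)/(m^2 - 9*m + 18)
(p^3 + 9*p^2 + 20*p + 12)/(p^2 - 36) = (p^2 + 3*p + 2)/(p - 6)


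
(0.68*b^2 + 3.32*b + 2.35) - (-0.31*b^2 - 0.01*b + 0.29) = 0.99*b^2 + 3.33*b + 2.06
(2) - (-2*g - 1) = 2*g + 3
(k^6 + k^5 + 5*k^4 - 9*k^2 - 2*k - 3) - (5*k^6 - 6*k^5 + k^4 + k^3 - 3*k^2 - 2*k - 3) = -4*k^6 + 7*k^5 + 4*k^4 - k^3 - 6*k^2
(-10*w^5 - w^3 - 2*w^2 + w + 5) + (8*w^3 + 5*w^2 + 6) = -10*w^5 + 7*w^3 + 3*w^2 + w + 11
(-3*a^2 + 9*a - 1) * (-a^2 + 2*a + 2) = 3*a^4 - 15*a^3 + 13*a^2 + 16*a - 2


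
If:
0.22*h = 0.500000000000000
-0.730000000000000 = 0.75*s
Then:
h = 2.27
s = -0.97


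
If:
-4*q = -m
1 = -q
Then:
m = -4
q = -1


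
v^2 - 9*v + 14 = (v - 7)*(v - 2)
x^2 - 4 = (x - 2)*(x + 2)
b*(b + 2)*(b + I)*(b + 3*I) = b^4 + 2*b^3 + 4*I*b^3 - 3*b^2 + 8*I*b^2 - 6*b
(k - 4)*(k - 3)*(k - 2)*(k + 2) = k^4 - 7*k^3 + 8*k^2 + 28*k - 48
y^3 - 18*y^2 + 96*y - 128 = (y - 8)^2*(y - 2)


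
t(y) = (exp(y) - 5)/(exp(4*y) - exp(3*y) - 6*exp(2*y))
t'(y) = (exp(y) - 5)*(-4*exp(4*y) + 3*exp(3*y) + 12*exp(2*y))/(exp(4*y) - exp(3*y) - 6*exp(2*y))^2 + exp(y)/(exp(4*y) - exp(3*y) - 6*exp(2*y)) = ((exp(y) - 5)*(-4*exp(2*y) + 3*exp(y) + 12) - (-exp(2*y) + exp(y) + 6)*exp(y))*exp(-2*y)/(-exp(2*y) + exp(y) + 6)^2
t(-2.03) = 46.17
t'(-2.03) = -94.31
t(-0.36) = 1.42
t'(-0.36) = -3.01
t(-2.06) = 49.08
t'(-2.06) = -100.21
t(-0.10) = 0.82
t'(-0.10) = -1.73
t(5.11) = 0.00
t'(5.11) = -0.00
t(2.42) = 0.00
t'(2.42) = -0.00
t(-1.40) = 12.64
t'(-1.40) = -26.18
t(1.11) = -1.23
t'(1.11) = 114.12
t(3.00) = 0.00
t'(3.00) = 0.00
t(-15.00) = 8905394485737.49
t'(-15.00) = -17810789970341.02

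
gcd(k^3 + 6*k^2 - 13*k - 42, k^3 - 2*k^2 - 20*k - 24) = k + 2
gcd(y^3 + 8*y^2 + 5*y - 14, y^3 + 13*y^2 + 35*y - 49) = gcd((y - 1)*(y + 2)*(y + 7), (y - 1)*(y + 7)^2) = y^2 + 6*y - 7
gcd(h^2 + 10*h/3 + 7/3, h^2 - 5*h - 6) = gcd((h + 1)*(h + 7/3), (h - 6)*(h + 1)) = h + 1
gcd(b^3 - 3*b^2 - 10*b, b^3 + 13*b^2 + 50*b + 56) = b + 2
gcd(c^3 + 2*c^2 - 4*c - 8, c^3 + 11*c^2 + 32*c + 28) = c^2 + 4*c + 4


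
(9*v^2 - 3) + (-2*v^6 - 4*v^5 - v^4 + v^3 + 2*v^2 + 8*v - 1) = -2*v^6 - 4*v^5 - v^4 + v^3 + 11*v^2 + 8*v - 4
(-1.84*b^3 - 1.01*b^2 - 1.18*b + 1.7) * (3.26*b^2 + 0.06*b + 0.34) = -5.9984*b^5 - 3.403*b^4 - 4.533*b^3 + 5.1278*b^2 - 0.2992*b + 0.578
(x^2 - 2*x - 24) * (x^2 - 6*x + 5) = x^4 - 8*x^3 - 7*x^2 + 134*x - 120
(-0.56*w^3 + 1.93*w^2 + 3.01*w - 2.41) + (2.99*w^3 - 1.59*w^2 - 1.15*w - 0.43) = 2.43*w^3 + 0.34*w^2 + 1.86*w - 2.84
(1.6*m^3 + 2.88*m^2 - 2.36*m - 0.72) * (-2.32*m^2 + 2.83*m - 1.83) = -3.712*m^5 - 2.1536*m^4 + 10.6976*m^3 - 10.2788*m^2 + 2.2812*m + 1.3176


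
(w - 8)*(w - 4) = w^2 - 12*w + 32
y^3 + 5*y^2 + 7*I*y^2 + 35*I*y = y*(y + 5)*(y + 7*I)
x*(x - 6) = x^2 - 6*x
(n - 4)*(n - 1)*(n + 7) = n^3 + 2*n^2 - 31*n + 28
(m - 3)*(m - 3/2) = m^2 - 9*m/2 + 9/2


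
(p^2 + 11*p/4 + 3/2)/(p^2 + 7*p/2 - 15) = (4*p^2 + 11*p + 6)/(2*(2*p^2 + 7*p - 30))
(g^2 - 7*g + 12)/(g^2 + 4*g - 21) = (g - 4)/(g + 7)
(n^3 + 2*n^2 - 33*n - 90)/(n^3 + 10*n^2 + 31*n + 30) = (n - 6)/(n + 2)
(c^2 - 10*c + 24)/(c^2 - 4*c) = (c - 6)/c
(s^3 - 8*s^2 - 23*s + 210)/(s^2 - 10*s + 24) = (s^2 - 2*s - 35)/(s - 4)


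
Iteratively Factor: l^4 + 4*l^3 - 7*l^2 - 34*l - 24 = (l + 2)*(l^3 + 2*l^2 - 11*l - 12) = (l + 2)*(l + 4)*(l^2 - 2*l - 3) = (l + 1)*(l + 2)*(l + 4)*(l - 3)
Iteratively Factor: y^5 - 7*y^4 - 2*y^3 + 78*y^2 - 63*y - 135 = (y + 1)*(y^4 - 8*y^3 + 6*y^2 + 72*y - 135) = (y - 3)*(y + 1)*(y^3 - 5*y^2 - 9*y + 45) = (y - 3)^2*(y + 1)*(y^2 - 2*y - 15) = (y - 3)^2*(y + 1)*(y + 3)*(y - 5)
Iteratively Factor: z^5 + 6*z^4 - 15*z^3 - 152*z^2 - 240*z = (z - 5)*(z^4 + 11*z^3 + 40*z^2 + 48*z) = (z - 5)*(z + 3)*(z^3 + 8*z^2 + 16*z) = (z - 5)*(z + 3)*(z + 4)*(z^2 + 4*z) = z*(z - 5)*(z + 3)*(z + 4)*(z + 4)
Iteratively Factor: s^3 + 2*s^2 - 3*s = (s + 3)*(s^2 - s) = (s - 1)*(s + 3)*(s)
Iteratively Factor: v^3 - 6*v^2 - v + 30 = (v - 5)*(v^2 - v - 6) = (v - 5)*(v - 3)*(v + 2)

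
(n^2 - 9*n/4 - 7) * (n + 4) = n^3 + 7*n^2/4 - 16*n - 28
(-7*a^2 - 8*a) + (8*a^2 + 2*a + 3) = a^2 - 6*a + 3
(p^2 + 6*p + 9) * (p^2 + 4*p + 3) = p^4 + 10*p^3 + 36*p^2 + 54*p + 27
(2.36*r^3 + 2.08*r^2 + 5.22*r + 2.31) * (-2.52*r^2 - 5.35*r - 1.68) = -5.9472*r^5 - 17.8676*r^4 - 28.2472*r^3 - 37.2426*r^2 - 21.1281*r - 3.8808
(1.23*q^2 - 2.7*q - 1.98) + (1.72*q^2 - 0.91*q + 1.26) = 2.95*q^2 - 3.61*q - 0.72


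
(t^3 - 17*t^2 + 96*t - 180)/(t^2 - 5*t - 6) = (t^2 - 11*t + 30)/(t + 1)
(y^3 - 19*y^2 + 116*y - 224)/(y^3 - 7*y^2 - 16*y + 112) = (y - 8)/(y + 4)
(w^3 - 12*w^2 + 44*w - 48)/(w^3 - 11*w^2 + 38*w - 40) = (w - 6)/(w - 5)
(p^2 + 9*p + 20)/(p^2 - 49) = (p^2 + 9*p + 20)/(p^2 - 49)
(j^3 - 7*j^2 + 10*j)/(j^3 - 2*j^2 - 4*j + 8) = j*(j - 5)/(j^2 - 4)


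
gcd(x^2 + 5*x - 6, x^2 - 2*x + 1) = x - 1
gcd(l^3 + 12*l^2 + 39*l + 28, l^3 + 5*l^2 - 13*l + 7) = l + 7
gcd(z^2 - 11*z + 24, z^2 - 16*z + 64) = z - 8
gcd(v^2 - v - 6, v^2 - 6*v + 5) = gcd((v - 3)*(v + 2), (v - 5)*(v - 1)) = 1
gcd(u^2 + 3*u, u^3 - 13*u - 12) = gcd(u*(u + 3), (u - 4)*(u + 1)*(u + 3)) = u + 3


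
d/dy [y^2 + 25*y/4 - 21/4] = 2*y + 25/4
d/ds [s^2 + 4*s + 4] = 2*s + 4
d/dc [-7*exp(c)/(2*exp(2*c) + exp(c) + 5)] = (14*exp(2*c) - 35)*exp(c)/(4*exp(4*c) + 4*exp(3*c) + 21*exp(2*c) + 10*exp(c) + 25)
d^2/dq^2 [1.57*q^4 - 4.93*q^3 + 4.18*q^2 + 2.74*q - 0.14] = 18.84*q^2 - 29.58*q + 8.36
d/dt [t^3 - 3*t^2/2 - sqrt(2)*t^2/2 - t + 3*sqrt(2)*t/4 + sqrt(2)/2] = 3*t^2 - 3*t - sqrt(2)*t - 1 + 3*sqrt(2)/4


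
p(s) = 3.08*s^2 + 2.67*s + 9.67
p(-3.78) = 43.59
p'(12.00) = 76.59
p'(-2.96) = -15.56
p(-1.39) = 11.91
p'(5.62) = 37.29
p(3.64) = 60.20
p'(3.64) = 25.09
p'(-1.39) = -5.89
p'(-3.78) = -20.61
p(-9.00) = 235.12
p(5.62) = 121.96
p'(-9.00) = -52.77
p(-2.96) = 28.75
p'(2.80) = 19.92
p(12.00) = 485.23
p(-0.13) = 9.37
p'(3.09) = 21.70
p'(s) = 6.16*s + 2.67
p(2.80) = 41.29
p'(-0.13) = 1.87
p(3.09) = 47.33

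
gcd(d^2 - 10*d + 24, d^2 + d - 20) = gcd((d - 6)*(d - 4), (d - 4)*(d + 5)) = d - 4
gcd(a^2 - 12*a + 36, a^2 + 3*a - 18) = 1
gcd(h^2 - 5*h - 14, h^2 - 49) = h - 7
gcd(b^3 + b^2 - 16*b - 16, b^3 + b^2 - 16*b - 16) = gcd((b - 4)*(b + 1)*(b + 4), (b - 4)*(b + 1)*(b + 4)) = b^3 + b^2 - 16*b - 16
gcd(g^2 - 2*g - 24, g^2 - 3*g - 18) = g - 6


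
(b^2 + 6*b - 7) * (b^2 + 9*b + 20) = b^4 + 15*b^3 + 67*b^2 + 57*b - 140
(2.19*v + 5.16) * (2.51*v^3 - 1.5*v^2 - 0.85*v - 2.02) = 5.4969*v^4 + 9.6666*v^3 - 9.6015*v^2 - 8.8098*v - 10.4232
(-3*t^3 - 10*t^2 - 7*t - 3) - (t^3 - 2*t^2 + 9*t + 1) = -4*t^3 - 8*t^2 - 16*t - 4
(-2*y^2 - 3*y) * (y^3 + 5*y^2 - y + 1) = -2*y^5 - 13*y^4 - 13*y^3 + y^2 - 3*y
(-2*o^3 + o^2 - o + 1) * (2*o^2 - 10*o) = -4*o^5 + 22*o^4 - 12*o^3 + 12*o^2 - 10*o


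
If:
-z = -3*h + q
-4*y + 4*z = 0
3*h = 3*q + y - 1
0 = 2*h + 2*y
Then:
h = 1/8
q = 1/2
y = -1/8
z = -1/8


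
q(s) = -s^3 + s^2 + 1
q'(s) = -3*s^2 + 2*s = s*(2 - 3*s)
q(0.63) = 1.15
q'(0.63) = 0.07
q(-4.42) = 106.89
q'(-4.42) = -67.45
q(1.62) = -0.63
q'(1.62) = -4.63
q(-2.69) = 27.70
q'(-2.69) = -27.09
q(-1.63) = 7.99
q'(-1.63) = -11.23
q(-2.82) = 31.38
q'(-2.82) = -29.50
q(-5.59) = 206.92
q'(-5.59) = -104.92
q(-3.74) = 67.30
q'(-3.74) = -49.44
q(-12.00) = 1873.00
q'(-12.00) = -456.00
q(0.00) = 1.00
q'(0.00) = 0.00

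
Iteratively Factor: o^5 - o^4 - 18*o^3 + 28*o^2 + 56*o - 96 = (o - 3)*(o^4 + 2*o^3 - 12*o^2 - 8*o + 32) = (o - 3)*(o + 4)*(o^3 - 2*o^2 - 4*o + 8) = (o - 3)*(o + 2)*(o + 4)*(o^2 - 4*o + 4) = (o - 3)*(o - 2)*(o + 2)*(o + 4)*(o - 2)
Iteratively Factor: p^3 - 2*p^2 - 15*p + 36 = (p - 3)*(p^2 + p - 12) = (p - 3)*(p + 4)*(p - 3)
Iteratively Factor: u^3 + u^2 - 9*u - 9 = (u + 3)*(u^2 - 2*u - 3) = (u - 3)*(u + 3)*(u + 1)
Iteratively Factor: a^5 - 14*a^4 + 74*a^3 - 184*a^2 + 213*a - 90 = (a - 3)*(a^4 - 11*a^3 + 41*a^2 - 61*a + 30) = (a - 3)^2*(a^3 - 8*a^2 + 17*a - 10) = (a - 3)^2*(a - 2)*(a^2 - 6*a + 5) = (a - 5)*(a - 3)^2*(a - 2)*(a - 1)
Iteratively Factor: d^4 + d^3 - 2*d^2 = (d)*(d^3 + d^2 - 2*d) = d^2*(d^2 + d - 2) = d^2*(d - 1)*(d + 2)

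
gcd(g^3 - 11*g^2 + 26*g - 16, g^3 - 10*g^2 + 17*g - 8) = g^2 - 9*g + 8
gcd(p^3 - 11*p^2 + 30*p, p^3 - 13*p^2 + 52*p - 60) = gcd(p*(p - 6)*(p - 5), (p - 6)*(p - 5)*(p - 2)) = p^2 - 11*p + 30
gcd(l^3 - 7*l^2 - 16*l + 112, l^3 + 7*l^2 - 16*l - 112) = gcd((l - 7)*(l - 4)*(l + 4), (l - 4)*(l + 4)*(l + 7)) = l^2 - 16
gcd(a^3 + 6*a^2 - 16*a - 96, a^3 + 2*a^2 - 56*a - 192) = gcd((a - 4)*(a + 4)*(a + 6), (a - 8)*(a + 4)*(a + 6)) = a^2 + 10*a + 24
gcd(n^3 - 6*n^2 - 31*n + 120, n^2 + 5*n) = n + 5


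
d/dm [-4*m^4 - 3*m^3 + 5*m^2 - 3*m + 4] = -16*m^3 - 9*m^2 + 10*m - 3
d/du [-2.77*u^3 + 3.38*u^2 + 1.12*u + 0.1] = -8.31*u^2 + 6.76*u + 1.12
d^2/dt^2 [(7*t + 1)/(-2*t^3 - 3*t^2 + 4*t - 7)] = 2*(-84*t^5 - 150*t^4 - 167*t^3 + 585*t^2 + 519*t - 191)/(8*t^9 + 36*t^8 + 6*t^7 - 33*t^6 + 240*t^5 - 3*t^4 - 274*t^3 + 777*t^2 - 588*t + 343)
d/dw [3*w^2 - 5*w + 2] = 6*w - 5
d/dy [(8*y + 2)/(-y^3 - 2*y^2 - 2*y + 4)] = 2*(8*y^3 + 11*y^2 + 4*y + 18)/(y^6 + 4*y^5 + 8*y^4 - 12*y^2 - 16*y + 16)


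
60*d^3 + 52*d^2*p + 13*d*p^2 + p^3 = (2*d + p)*(5*d + p)*(6*d + p)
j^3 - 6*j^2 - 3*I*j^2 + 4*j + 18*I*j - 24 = (j - 6)*(j - 4*I)*(j + I)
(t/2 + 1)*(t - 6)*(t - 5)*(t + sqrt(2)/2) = t^4/2 - 9*t^3/2 + sqrt(2)*t^3/4 - 9*sqrt(2)*t^2/4 + 4*t^2 + 2*sqrt(2)*t + 30*t + 15*sqrt(2)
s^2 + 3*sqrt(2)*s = s*(s + 3*sqrt(2))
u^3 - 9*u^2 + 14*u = u*(u - 7)*(u - 2)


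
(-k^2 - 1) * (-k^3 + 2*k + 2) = k^5 - k^3 - 2*k^2 - 2*k - 2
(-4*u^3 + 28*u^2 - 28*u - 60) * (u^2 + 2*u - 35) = -4*u^5 + 20*u^4 + 168*u^3 - 1096*u^2 + 860*u + 2100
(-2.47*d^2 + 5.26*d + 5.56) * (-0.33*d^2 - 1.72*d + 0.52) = 0.8151*d^4 + 2.5126*d^3 - 12.1664*d^2 - 6.828*d + 2.8912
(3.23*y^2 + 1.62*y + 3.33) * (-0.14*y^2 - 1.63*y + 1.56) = -0.4522*y^4 - 5.4917*y^3 + 1.932*y^2 - 2.9007*y + 5.1948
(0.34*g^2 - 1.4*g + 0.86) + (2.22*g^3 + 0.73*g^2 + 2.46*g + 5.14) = 2.22*g^3 + 1.07*g^2 + 1.06*g + 6.0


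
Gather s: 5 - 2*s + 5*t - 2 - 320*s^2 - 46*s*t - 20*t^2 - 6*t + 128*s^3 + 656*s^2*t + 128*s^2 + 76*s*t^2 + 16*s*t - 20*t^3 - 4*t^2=128*s^3 + s^2*(656*t - 192) + s*(76*t^2 - 30*t - 2) - 20*t^3 - 24*t^2 - t + 3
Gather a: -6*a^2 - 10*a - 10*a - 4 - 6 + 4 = -6*a^2 - 20*a - 6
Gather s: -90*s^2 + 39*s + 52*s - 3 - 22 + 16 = -90*s^2 + 91*s - 9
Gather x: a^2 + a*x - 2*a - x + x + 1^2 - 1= a^2 + a*x - 2*a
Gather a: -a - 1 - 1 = -a - 2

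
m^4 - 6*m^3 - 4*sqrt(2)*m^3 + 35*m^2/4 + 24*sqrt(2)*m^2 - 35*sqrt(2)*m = m*(m - 7/2)*(m - 5/2)*(m - 4*sqrt(2))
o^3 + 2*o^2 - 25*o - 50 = (o - 5)*(o + 2)*(o + 5)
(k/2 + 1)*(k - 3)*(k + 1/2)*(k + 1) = k^4/2 + k^3/4 - 7*k^2/2 - 19*k/4 - 3/2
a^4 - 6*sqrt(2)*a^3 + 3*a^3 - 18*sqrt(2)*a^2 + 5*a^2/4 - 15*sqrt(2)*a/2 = a*(a + 1/2)*(a + 5/2)*(a - 6*sqrt(2))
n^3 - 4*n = n*(n - 2)*(n + 2)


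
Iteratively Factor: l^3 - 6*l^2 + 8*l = (l - 2)*(l^2 - 4*l) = l*(l - 2)*(l - 4)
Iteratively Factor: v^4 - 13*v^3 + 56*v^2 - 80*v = (v)*(v^3 - 13*v^2 + 56*v - 80) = v*(v - 4)*(v^2 - 9*v + 20) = v*(v - 5)*(v - 4)*(v - 4)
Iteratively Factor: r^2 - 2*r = (r - 2)*(r)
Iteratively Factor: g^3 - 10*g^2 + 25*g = (g - 5)*(g^2 - 5*g) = g*(g - 5)*(g - 5)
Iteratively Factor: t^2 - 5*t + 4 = (t - 1)*(t - 4)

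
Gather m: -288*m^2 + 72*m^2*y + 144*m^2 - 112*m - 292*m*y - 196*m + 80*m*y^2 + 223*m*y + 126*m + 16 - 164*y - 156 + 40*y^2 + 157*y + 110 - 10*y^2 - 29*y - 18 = m^2*(72*y - 144) + m*(80*y^2 - 69*y - 182) + 30*y^2 - 36*y - 48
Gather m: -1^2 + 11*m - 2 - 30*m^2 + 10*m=-30*m^2 + 21*m - 3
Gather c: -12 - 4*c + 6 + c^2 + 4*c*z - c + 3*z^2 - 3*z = c^2 + c*(4*z - 5) + 3*z^2 - 3*z - 6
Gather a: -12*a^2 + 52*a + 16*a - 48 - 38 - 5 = -12*a^2 + 68*a - 91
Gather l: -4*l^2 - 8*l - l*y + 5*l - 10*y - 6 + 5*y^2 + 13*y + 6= -4*l^2 + l*(-y - 3) + 5*y^2 + 3*y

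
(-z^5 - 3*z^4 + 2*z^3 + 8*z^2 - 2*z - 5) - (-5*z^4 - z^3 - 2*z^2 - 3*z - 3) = -z^5 + 2*z^4 + 3*z^3 + 10*z^2 + z - 2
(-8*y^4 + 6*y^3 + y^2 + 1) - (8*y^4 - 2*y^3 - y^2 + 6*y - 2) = -16*y^4 + 8*y^3 + 2*y^2 - 6*y + 3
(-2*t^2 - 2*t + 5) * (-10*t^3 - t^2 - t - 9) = 20*t^5 + 22*t^4 - 46*t^3 + 15*t^2 + 13*t - 45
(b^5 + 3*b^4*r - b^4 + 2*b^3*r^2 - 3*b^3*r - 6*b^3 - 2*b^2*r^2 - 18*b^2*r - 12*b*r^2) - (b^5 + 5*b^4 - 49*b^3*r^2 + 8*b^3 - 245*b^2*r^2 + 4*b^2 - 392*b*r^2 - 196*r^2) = 3*b^4*r - 6*b^4 + 51*b^3*r^2 - 3*b^3*r - 14*b^3 + 243*b^2*r^2 - 18*b^2*r - 4*b^2 + 380*b*r^2 + 196*r^2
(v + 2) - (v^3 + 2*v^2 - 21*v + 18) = -v^3 - 2*v^2 + 22*v - 16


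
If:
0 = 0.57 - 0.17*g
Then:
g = 3.35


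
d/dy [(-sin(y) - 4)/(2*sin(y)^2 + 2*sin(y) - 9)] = (16*sin(y) - cos(2*y) + 18)*cos(y)/(2*sin(y) - cos(2*y) - 8)^2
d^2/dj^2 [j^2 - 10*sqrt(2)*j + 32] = 2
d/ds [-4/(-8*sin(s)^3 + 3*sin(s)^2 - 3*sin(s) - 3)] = 12*(-8*sin(s)^2 + 2*sin(s) - 1)*cos(s)/(8*sin(s)^3 - 3*sin(s)^2 + 3*sin(s) + 3)^2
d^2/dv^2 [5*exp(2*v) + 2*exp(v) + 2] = (20*exp(v) + 2)*exp(v)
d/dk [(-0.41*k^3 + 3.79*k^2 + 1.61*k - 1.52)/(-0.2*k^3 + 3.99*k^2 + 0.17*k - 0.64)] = (-2.77555756156289e-17*k^5 - 0.8779*k^4 + 0.504600000000003*k^3 - 5.9044*k^2 + 7.2784*k - 0.772)/(0.04*k^6 - 1.596*k^5 + 15.8521*k^4 + 1.6126*k^3 - 5.0783*k^2 - 0.2176*k + 0.4096)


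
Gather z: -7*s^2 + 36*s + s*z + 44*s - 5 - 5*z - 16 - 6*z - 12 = -7*s^2 + 80*s + z*(s - 11) - 33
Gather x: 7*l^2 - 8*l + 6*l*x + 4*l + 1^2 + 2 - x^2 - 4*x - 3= 7*l^2 - 4*l - x^2 + x*(6*l - 4)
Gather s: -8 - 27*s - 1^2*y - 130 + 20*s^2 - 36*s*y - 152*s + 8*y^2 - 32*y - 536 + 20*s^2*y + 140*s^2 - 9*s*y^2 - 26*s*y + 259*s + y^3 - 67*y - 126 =s^2*(20*y + 160) + s*(-9*y^2 - 62*y + 80) + y^3 + 8*y^2 - 100*y - 800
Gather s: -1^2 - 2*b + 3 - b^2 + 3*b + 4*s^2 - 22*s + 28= -b^2 + b + 4*s^2 - 22*s + 30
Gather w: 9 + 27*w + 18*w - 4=45*w + 5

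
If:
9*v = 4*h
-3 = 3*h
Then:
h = -1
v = -4/9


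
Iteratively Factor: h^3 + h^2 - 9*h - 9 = (h + 1)*(h^2 - 9) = (h + 1)*(h + 3)*(h - 3)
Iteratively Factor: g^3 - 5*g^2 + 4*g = (g - 4)*(g^2 - g) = g*(g - 4)*(g - 1)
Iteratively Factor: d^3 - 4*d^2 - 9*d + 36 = (d - 4)*(d^2 - 9) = (d - 4)*(d - 3)*(d + 3)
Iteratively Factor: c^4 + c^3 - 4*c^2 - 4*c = (c + 1)*(c^3 - 4*c) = (c - 2)*(c + 1)*(c^2 + 2*c) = (c - 2)*(c + 1)*(c + 2)*(c)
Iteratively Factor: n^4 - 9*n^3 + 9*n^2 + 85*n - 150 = (n - 2)*(n^3 - 7*n^2 - 5*n + 75) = (n - 2)*(n + 3)*(n^2 - 10*n + 25) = (n - 5)*(n - 2)*(n + 3)*(n - 5)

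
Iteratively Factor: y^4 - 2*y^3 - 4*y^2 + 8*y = (y + 2)*(y^3 - 4*y^2 + 4*y) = y*(y + 2)*(y^2 - 4*y + 4) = y*(y - 2)*(y + 2)*(y - 2)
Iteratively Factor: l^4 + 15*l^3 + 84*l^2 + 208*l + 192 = (l + 4)*(l^3 + 11*l^2 + 40*l + 48) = (l + 3)*(l + 4)*(l^2 + 8*l + 16) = (l + 3)*(l + 4)^2*(l + 4)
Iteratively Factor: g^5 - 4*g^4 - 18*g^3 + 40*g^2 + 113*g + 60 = (g + 1)*(g^4 - 5*g^3 - 13*g^2 + 53*g + 60) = (g + 1)*(g + 3)*(g^3 - 8*g^2 + 11*g + 20) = (g + 1)^2*(g + 3)*(g^2 - 9*g + 20) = (g - 4)*(g + 1)^2*(g + 3)*(g - 5)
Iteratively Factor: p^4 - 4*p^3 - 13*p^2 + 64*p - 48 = (p + 4)*(p^3 - 8*p^2 + 19*p - 12) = (p - 1)*(p + 4)*(p^2 - 7*p + 12) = (p - 4)*(p - 1)*(p + 4)*(p - 3)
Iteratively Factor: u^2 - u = (u)*(u - 1)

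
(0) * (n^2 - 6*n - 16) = 0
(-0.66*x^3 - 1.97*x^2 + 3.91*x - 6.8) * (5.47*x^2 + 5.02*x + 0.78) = -3.6102*x^5 - 14.0891*x^4 + 10.9835*x^3 - 19.1044*x^2 - 31.0862*x - 5.304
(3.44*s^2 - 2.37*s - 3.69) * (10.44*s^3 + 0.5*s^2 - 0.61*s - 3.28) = 35.9136*s^5 - 23.0228*s^4 - 41.807*s^3 - 11.6825*s^2 + 10.0245*s + 12.1032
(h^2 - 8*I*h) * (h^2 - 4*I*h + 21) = h^4 - 12*I*h^3 - 11*h^2 - 168*I*h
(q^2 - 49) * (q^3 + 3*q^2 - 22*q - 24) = q^5 + 3*q^4 - 71*q^3 - 171*q^2 + 1078*q + 1176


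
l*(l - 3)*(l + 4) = l^3 + l^2 - 12*l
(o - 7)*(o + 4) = o^2 - 3*o - 28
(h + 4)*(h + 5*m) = h^2 + 5*h*m + 4*h + 20*m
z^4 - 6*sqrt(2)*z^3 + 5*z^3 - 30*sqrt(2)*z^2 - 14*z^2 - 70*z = z*(z + 5)*(z - 7*sqrt(2))*(z + sqrt(2))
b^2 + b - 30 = (b - 5)*(b + 6)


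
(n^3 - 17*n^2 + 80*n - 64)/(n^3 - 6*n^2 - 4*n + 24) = (n^3 - 17*n^2 + 80*n - 64)/(n^3 - 6*n^2 - 4*n + 24)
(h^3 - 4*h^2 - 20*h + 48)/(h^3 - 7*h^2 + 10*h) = (h^2 - 2*h - 24)/(h*(h - 5))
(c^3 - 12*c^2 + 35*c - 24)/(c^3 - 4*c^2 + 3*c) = (c - 8)/c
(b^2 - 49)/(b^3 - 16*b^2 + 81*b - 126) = (b + 7)/(b^2 - 9*b + 18)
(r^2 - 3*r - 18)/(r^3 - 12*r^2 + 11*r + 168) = (r - 6)/(r^2 - 15*r + 56)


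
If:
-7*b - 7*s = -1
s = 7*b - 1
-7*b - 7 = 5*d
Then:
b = 1/7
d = -8/5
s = 0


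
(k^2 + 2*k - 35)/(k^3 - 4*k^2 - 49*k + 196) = (k - 5)/(k^2 - 11*k + 28)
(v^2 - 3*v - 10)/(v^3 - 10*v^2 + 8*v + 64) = (v - 5)/(v^2 - 12*v + 32)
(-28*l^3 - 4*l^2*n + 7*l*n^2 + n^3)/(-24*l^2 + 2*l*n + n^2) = (-28*l^3 - 4*l^2*n + 7*l*n^2 + n^3)/(-24*l^2 + 2*l*n + n^2)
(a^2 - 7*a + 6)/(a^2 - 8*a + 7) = (a - 6)/(a - 7)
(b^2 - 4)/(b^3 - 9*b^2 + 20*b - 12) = (b + 2)/(b^2 - 7*b + 6)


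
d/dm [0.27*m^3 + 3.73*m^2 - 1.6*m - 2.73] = 0.81*m^2 + 7.46*m - 1.6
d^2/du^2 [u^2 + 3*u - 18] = 2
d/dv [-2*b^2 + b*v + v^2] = b + 2*v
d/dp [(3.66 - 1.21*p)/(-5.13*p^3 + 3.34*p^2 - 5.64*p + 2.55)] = (-12.4146*p^3 + 60.3688*p^2 - 24.4488*p + 17.5569)/(26.3169*p^6 - 34.2684*p^5 + 69.022*p^4 - 63.8382*p^3 + 48.8436*p^2 - 28.764*p + 6.5025)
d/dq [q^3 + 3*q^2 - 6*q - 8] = 3*q^2 + 6*q - 6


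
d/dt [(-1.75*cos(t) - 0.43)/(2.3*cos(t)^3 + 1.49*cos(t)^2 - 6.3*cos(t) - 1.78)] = -(8.05*cos(t)^3 + 5.5745*cos(t)^2 + 1.2814*cos(t) + 0.406)*sin(t)/(2.3*cos(t)^3 + 1.49*cos(t)^2 - 6.3*cos(t) - 1.78)^2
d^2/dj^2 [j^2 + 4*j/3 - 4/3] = 2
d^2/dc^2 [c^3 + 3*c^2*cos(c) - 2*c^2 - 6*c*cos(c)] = -3*c^2*cos(c) - 12*c*sin(c) + 6*c*cos(c) + 6*c + 12*sin(c) + 6*cos(c) - 4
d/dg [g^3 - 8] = 3*g^2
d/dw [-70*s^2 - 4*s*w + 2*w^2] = -4*s + 4*w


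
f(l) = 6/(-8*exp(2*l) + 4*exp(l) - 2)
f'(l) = 6*(16*exp(2*l) - 4*exp(l))/(-8*exp(2*l) + 4*exp(l) - 2)^2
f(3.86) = -0.00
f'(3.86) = 0.00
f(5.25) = -0.00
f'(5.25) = 0.00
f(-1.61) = -3.95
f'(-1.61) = -0.42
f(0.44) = -0.40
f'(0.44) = 0.85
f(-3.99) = -3.11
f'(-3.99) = -0.11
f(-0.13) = -1.29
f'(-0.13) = 2.44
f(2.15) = -0.01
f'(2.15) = 0.02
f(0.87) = -0.16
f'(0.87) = 0.34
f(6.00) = 0.00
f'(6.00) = 0.00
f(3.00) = 0.00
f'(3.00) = 0.00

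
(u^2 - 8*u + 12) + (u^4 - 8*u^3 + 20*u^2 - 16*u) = u^4 - 8*u^3 + 21*u^2 - 24*u + 12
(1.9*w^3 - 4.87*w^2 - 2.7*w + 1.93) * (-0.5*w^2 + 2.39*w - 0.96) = -0.95*w^5 + 6.976*w^4 - 12.1133*w^3 - 2.7428*w^2 + 7.2047*w - 1.8528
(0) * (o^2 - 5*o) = 0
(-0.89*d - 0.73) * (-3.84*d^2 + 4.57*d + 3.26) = 3.4176*d^3 - 1.2641*d^2 - 6.2375*d - 2.3798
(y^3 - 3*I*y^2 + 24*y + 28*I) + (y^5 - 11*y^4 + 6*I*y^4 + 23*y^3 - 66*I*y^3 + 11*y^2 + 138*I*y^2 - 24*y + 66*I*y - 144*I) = y^5 - 11*y^4 + 6*I*y^4 + 24*y^3 - 66*I*y^3 + 11*y^2 + 135*I*y^2 + 66*I*y - 116*I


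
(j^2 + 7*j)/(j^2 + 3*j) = (j + 7)/(j + 3)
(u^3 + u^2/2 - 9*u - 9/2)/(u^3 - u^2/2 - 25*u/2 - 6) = (u - 3)/(u - 4)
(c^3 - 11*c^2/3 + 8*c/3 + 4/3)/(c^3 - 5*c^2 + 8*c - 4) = (c + 1/3)/(c - 1)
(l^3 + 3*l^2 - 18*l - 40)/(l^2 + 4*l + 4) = (l^2 + l - 20)/(l + 2)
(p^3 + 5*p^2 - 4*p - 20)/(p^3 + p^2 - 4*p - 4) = (p + 5)/(p + 1)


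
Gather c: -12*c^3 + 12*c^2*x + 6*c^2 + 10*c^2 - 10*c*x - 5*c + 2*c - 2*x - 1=-12*c^3 + c^2*(12*x + 16) + c*(-10*x - 3) - 2*x - 1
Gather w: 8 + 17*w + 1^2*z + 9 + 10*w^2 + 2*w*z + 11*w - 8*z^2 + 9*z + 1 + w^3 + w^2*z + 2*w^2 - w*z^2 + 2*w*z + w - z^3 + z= w^3 + w^2*(z + 12) + w*(-z^2 + 4*z + 29) - z^3 - 8*z^2 + 11*z + 18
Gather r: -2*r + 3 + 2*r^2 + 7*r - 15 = 2*r^2 + 5*r - 12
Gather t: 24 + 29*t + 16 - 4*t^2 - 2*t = -4*t^2 + 27*t + 40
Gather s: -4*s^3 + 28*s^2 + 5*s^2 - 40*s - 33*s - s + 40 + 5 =-4*s^3 + 33*s^2 - 74*s + 45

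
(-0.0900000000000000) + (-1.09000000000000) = -1.18000000000000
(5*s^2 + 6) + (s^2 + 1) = 6*s^2 + 7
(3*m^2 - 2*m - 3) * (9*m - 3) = 27*m^3 - 27*m^2 - 21*m + 9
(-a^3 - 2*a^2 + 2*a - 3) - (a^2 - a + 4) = -a^3 - 3*a^2 + 3*a - 7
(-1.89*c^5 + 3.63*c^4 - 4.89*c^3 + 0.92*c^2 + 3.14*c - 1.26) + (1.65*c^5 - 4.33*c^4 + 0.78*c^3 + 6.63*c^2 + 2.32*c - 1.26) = -0.24*c^5 - 0.7*c^4 - 4.11*c^3 + 7.55*c^2 + 5.46*c - 2.52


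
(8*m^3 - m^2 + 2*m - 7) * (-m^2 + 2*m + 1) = -8*m^5 + 17*m^4 + 4*m^3 + 10*m^2 - 12*m - 7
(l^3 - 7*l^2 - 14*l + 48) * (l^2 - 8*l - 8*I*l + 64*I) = l^5 - 15*l^4 - 8*I*l^4 + 42*l^3 + 120*I*l^3 + 160*l^2 - 336*I*l^2 - 384*l - 1280*I*l + 3072*I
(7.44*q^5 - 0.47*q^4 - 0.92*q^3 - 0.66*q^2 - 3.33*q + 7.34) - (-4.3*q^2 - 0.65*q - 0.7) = 7.44*q^5 - 0.47*q^4 - 0.92*q^3 + 3.64*q^2 - 2.68*q + 8.04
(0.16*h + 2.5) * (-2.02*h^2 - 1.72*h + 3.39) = -0.3232*h^3 - 5.3252*h^2 - 3.7576*h + 8.475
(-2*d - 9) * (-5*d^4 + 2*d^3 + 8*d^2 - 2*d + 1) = 10*d^5 + 41*d^4 - 34*d^3 - 68*d^2 + 16*d - 9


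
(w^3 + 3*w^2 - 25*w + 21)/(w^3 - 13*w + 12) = (w + 7)/(w + 4)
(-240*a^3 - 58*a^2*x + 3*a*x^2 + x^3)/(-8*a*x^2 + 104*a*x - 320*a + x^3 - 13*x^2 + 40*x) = (30*a^2 + 11*a*x + x^2)/(x^2 - 13*x + 40)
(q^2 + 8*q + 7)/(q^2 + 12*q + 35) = (q + 1)/(q + 5)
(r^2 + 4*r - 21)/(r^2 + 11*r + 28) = (r - 3)/(r + 4)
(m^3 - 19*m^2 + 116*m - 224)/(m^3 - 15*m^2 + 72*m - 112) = (m - 8)/(m - 4)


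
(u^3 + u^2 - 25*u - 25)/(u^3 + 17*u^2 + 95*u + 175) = (u^2 - 4*u - 5)/(u^2 + 12*u + 35)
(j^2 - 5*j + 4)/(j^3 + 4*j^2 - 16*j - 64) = (j - 1)/(j^2 + 8*j + 16)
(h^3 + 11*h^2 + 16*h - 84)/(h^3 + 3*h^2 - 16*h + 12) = (h + 7)/(h - 1)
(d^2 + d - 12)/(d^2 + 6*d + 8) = (d - 3)/(d + 2)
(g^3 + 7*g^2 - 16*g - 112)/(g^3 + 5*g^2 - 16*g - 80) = (g + 7)/(g + 5)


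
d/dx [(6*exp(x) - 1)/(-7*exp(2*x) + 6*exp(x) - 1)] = (42*exp(x) - 14)*exp(2*x)/(49*exp(4*x) - 84*exp(3*x) + 50*exp(2*x) - 12*exp(x) + 1)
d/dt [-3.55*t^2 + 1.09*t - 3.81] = 1.09 - 7.1*t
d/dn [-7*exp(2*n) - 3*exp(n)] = (-14*exp(n) - 3)*exp(n)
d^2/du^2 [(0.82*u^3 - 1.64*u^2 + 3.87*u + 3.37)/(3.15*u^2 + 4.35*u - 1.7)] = (-1.4210854715202e-14*u^5 - 1.4210854715202e-14*u^4 + 161.55945*u^3 + 111.55635*u^2 + 415.62645*u + 211.38845)/(31.255875*u^6 + 129.488625*u^5 + 128.212875*u^4 - 57.452625*u^3 - 69.19425*u^2 + 37.7145*u - 4.913)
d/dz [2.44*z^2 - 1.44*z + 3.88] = 4.88*z - 1.44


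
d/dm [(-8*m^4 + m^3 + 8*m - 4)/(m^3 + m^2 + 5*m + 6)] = (-8*m^6 - 16*m^5 - 119*m^4 - 198*m^3 + 22*m^2 + 8*m + 68)/(m^6 + 2*m^5 + 11*m^4 + 22*m^3 + 37*m^2 + 60*m + 36)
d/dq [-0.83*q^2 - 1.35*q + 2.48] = -1.66*q - 1.35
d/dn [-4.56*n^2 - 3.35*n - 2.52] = -9.12*n - 3.35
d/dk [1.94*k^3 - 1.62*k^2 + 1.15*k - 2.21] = 5.82*k^2 - 3.24*k + 1.15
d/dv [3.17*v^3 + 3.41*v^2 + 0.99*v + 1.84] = 9.51*v^2 + 6.82*v + 0.99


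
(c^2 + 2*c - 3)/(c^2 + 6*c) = (c^2 + 2*c - 3)/(c*(c + 6))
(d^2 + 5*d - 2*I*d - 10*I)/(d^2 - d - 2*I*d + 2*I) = (d + 5)/(d - 1)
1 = 1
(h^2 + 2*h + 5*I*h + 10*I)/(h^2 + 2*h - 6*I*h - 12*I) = (h + 5*I)/(h - 6*I)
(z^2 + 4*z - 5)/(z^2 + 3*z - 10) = (z - 1)/(z - 2)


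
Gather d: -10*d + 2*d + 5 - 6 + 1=-8*d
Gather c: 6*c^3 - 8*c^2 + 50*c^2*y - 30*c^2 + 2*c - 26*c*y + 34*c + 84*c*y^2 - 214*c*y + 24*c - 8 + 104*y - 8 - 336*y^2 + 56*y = 6*c^3 + c^2*(50*y - 38) + c*(84*y^2 - 240*y + 60) - 336*y^2 + 160*y - 16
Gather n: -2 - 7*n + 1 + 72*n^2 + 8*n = 72*n^2 + n - 1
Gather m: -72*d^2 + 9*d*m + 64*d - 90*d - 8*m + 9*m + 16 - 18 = -72*d^2 - 26*d + m*(9*d + 1) - 2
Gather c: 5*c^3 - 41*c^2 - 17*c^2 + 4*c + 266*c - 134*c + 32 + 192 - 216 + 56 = 5*c^3 - 58*c^2 + 136*c + 64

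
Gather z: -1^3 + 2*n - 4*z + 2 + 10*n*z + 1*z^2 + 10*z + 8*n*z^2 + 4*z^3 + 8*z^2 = 2*n + 4*z^3 + z^2*(8*n + 9) + z*(10*n + 6) + 1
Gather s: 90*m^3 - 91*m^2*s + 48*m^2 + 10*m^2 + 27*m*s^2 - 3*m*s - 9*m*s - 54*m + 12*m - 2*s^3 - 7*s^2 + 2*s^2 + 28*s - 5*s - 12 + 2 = 90*m^3 + 58*m^2 - 42*m - 2*s^3 + s^2*(27*m - 5) + s*(-91*m^2 - 12*m + 23) - 10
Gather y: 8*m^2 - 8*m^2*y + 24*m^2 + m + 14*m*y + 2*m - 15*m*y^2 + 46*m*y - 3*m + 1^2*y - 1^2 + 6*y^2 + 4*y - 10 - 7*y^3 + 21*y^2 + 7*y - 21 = 32*m^2 - 7*y^3 + y^2*(27 - 15*m) + y*(-8*m^2 + 60*m + 12) - 32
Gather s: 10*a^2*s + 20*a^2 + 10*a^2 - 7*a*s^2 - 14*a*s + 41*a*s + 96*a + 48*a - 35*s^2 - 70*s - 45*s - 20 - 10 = 30*a^2 + 144*a + s^2*(-7*a - 35) + s*(10*a^2 + 27*a - 115) - 30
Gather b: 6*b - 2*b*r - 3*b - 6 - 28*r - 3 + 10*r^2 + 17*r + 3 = b*(3 - 2*r) + 10*r^2 - 11*r - 6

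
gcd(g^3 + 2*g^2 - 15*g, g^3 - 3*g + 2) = 1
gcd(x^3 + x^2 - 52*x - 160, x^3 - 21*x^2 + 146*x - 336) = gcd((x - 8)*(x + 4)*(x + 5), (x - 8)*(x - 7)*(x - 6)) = x - 8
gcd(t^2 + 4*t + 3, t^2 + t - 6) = t + 3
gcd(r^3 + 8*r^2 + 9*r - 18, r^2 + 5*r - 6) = r^2 + 5*r - 6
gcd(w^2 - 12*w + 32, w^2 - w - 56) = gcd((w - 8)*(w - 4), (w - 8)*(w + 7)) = w - 8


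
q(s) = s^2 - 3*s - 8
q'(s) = 2*s - 3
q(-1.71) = 0.05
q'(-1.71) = -6.42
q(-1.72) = 0.12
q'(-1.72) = -6.44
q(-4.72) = 28.44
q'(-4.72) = -12.44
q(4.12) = -3.39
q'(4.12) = 5.24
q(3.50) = -6.25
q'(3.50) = 4.00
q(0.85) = -9.83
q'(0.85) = -1.30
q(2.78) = -8.61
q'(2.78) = 2.56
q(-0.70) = -5.41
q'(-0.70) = -4.40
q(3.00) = -8.00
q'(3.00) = 3.00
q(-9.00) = 100.00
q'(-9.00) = -21.00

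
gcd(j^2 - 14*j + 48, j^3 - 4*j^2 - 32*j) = j - 8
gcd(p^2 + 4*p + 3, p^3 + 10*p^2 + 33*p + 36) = p + 3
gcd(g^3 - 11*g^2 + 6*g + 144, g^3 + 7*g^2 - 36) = g + 3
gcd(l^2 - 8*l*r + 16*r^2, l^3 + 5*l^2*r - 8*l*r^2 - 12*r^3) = 1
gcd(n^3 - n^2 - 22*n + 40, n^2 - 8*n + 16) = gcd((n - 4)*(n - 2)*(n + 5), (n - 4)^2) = n - 4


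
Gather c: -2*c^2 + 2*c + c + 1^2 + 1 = -2*c^2 + 3*c + 2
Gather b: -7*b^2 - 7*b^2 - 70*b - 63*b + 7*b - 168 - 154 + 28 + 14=-14*b^2 - 126*b - 280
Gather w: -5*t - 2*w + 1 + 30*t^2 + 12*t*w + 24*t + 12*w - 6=30*t^2 + 19*t + w*(12*t + 10) - 5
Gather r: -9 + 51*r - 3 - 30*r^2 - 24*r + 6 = -30*r^2 + 27*r - 6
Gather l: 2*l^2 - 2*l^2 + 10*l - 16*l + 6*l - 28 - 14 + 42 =0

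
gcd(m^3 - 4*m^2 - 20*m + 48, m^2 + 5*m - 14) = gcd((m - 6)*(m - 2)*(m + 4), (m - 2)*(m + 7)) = m - 2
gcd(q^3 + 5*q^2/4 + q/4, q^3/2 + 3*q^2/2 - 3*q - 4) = q + 1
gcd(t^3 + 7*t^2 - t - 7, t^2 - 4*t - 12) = 1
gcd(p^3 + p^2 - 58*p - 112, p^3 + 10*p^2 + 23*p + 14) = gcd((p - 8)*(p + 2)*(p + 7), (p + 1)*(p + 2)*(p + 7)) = p^2 + 9*p + 14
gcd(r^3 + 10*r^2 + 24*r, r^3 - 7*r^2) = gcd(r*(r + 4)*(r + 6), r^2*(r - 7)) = r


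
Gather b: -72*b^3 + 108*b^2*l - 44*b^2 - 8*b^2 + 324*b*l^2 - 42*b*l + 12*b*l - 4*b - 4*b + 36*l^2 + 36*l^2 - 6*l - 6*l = -72*b^3 + b^2*(108*l - 52) + b*(324*l^2 - 30*l - 8) + 72*l^2 - 12*l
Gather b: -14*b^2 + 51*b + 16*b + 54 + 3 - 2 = -14*b^2 + 67*b + 55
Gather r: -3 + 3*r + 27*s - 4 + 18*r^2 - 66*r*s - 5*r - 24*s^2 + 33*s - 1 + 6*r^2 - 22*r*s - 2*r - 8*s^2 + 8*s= 24*r^2 + r*(-88*s - 4) - 32*s^2 + 68*s - 8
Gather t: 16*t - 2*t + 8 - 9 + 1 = 14*t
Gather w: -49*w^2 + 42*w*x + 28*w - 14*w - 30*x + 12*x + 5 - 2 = -49*w^2 + w*(42*x + 14) - 18*x + 3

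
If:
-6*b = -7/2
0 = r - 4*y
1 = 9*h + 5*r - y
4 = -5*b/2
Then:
No Solution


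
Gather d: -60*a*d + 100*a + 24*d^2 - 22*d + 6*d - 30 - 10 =100*a + 24*d^2 + d*(-60*a - 16) - 40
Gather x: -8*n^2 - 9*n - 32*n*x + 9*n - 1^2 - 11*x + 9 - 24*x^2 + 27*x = -8*n^2 - 24*x^2 + x*(16 - 32*n) + 8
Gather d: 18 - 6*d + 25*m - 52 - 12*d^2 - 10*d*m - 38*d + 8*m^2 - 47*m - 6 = -12*d^2 + d*(-10*m - 44) + 8*m^2 - 22*m - 40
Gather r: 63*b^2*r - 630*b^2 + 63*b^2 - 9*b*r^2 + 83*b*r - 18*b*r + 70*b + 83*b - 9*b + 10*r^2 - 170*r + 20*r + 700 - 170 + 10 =-567*b^2 + 144*b + r^2*(10 - 9*b) + r*(63*b^2 + 65*b - 150) + 540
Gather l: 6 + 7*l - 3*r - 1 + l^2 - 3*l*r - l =l^2 + l*(6 - 3*r) - 3*r + 5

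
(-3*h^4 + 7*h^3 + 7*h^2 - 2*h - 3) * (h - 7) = -3*h^5 + 28*h^4 - 42*h^3 - 51*h^2 + 11*h + 21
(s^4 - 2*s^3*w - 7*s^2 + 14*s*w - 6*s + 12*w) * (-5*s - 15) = -5*s^5 + 10*s^4*w - 15*s^4 + 30*s^3*w + 35*s^3 - 70*s^2*w + 135*s^2 - 270*s*w + 90*s - 180*w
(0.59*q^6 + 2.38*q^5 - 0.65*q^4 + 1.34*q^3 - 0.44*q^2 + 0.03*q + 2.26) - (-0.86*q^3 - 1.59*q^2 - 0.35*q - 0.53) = 0.59*q^6 + 2.38*q^5 - 0.65*q^4 + 2.2*q^3 + 1.15*q^2 + 0.38*q + 2.79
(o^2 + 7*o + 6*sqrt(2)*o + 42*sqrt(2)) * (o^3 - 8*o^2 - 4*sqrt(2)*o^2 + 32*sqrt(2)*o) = o^5 - o^4 + 2*sqrt(2)*o^4 - 104*o^3 - 2*sqrt(2)*o^3 - 112*sqrt(2)*o^2 + 48*o^2 + 2688*o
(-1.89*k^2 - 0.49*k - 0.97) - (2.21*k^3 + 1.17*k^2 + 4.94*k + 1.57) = -2.21*k^3 - 3.06*k^2 - 5.43*k - 2.54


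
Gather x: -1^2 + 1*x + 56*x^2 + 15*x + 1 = 56*x^2 + 16*x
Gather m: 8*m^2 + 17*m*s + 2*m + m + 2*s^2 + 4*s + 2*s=8*m^2 + m*(17*s + 3) + 2*s^2 + 6*s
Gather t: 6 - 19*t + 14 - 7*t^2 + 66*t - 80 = -7*t^2 + 47*t - 60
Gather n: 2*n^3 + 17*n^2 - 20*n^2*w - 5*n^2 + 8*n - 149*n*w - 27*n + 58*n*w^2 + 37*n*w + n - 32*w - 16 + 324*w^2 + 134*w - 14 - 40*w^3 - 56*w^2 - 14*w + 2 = 2*n^3 + n^2*(12 - 20*w) + n*(58*w^2 - 112*w - 18) - 40*w^3 + 268*w^2 + 88*w - 28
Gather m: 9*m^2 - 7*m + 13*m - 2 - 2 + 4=9*m^2 + 6*m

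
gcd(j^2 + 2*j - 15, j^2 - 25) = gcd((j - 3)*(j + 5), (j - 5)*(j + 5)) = j + 5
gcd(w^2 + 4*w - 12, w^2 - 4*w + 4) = w - 2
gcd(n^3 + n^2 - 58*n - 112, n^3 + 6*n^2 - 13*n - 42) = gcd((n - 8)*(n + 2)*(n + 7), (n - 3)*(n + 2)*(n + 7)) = n^2 + 9*n + 14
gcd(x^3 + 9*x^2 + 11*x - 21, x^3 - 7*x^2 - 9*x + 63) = x + 3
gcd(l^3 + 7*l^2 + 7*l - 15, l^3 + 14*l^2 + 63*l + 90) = l^2 + 8*l + 15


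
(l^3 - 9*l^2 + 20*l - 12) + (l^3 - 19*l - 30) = 2*l^3 - 9*l^2 + l - 42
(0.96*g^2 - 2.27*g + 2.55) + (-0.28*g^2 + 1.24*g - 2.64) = 0.68*g^2 - 1.03*g - 0.0900000000000003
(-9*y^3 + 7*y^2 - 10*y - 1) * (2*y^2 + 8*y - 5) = -18*y^5 - 58*y^4 + 81*y^3 - 117*y^2 + 42*y + 5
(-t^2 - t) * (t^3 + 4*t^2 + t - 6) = -t^5 - 5*t^4 - 5*t^3 + 5*t^2 + 6*t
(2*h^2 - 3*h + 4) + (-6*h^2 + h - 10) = -4*h^2 - 2*h - 6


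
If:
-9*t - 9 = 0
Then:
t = -1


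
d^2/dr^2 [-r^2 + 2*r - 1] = -2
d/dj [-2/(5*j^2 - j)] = 2*(10*j - 1)/(j^2*(5*j - 1)^2)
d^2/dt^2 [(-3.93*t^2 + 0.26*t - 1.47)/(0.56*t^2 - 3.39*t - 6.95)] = (-14.758352*t^3 - 94.539312*t^2 + 22.815408*t - 437.138364)/(0.175616*t^6 - 3.189312*t^5 + 12.768168*t^4 + 40.205061*t^3 - 158.462085*t^2 - 491.236425*t - 335.702375)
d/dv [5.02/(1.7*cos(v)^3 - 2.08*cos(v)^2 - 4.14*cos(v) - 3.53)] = (25.602*cos(v)^2 - 20.8832*cos(v) - 20.7828)*sin(v)/(-1.7*cos(v)^3 + 2.08*cos(v)^2 + 4.14*cos(v) + 3.53)^2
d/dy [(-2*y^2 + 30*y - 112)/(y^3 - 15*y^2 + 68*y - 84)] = 2*(y^2 - 16*y + 52)/(y^4 - 16*y^3 + 88*y^2 - 192*y + 144)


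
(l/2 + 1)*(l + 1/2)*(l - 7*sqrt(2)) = l^3/2 - 7*sqrt(2)*l^2/2 + 5*l^2/4 - 35*sqrt(2)*l/4 + l/2 - 7*sqrt(2)/2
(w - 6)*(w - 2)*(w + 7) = w^3 - w^2 - 44*w + 84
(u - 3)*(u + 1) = u^2 - 2*u - 3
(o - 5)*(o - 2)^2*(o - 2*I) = o^4 - 9*o^3 - 2*I*o^3 + 24*o^2 + 18*I*o^2 - 20*o - 48*I*o + 40*I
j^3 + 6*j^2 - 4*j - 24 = (j - 2)*(j + 2)*(j + 6)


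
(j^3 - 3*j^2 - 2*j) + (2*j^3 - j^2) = 3*j^3 - 4*j^2 - 2*j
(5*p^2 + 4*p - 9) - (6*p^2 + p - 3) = -p^2 + 3*p - 6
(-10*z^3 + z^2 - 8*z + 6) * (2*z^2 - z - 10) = -20*z^5 + 12*z^4 + 83*z^3 + 10*z^2 + 74*z - 60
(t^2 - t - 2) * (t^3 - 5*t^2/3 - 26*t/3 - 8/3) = t^5 - 8*t^4/3 - 9*t^3 + 28*t^2/3 + 20*t + 16/3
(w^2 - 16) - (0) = w^2 - 16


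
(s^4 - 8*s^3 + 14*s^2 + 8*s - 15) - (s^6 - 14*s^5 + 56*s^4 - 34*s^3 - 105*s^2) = -s^6 + 14*s^5 - 55*s^4 + 26*s^3 + 119*s^2 + 8*s - 15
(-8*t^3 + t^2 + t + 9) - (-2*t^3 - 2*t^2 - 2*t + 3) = -6*t^3 + 3*t^2 + 3*t + 6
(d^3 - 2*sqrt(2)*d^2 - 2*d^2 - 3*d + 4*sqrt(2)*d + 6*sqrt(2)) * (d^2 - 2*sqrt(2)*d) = d^5 - 4*sqrt(2)*d^4 - 2*d^4 + 5*d^3 + 8*sqrt(2)*d^3 - 16*d^2 + 12*sqrt(2)*d^2 - 24*d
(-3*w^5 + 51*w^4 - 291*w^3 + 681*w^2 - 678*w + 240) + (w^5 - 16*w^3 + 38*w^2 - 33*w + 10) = -2*w^5 + 51*w^4 - 307*w^3 + 719*w^2 - 711*w + 250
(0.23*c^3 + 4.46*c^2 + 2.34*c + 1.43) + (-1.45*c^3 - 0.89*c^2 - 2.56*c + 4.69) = -1.22*c^3 + 3.57*c^2 - 0.22*c + 6.12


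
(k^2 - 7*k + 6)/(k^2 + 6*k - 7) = (k - 6)/(k + 7)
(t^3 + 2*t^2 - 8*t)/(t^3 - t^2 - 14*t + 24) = t/(t - 3)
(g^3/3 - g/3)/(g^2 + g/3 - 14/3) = (g^3 - g)/(3*g^2 + g - 14)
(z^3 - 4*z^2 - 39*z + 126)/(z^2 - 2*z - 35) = (z^2 + 3*z - 18)/(z + 5)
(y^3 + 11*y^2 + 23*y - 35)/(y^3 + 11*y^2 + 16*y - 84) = (y^2 + 4*y - 5)/(y^2 + 4*y - 12)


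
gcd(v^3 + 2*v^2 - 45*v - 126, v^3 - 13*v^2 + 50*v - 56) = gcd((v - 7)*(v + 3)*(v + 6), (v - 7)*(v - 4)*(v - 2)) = v - 7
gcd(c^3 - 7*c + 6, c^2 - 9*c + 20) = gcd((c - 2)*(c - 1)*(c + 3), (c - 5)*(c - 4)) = 1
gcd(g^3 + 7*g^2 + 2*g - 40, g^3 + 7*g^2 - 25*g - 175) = g + 5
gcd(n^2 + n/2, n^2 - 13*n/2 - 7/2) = n + 1/2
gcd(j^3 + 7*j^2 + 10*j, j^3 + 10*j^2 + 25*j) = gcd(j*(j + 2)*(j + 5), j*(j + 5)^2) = j^2 + 5*j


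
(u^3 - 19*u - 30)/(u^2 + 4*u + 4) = (u^2 - 2*u - 15)/(u + 2)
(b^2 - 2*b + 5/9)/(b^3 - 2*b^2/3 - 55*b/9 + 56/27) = 3*(3*b - 5)/(9*b^2 - 3*b - 56)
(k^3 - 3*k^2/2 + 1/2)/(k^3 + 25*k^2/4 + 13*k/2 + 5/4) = 2*(2*k^3 - 3*k^2 + 1)/(4*k^3 + 25*k^2 + 26*k + 5)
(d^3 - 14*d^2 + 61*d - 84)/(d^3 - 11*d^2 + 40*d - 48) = (d - 7)/(d - 4)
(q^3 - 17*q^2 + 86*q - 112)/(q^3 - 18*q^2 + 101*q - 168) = (q - 2)/(q - 3)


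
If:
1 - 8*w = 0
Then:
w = 1/8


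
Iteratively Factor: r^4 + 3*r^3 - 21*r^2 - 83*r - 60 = (r + 1)*(r^3 + 2*r^2 - 23*r - 60) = (r + 1)*(r + 4)*(r^2 - 2*r - 15) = (r + 1)*(r + 3)*(r + 4)*(r - 5)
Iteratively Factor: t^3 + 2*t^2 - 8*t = (t - 2)*(t^2 + 4*t) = t*(t - 2)*(t + 4)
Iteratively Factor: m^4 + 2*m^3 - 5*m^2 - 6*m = (m)*(m^3 + 2*m^2 - 5*m - 6) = m*(m + 3)*(m^2 - m - 2) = m*(m + 1)*(m + 3)*(m - 2)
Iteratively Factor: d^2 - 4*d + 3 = (d - 1)*(d - 3)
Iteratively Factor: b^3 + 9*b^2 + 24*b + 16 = (b + 4)*(b^2 + 5*b + 4) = (b + 4)^2*(b + 1)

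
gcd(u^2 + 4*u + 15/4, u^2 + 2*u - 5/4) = u + 5/2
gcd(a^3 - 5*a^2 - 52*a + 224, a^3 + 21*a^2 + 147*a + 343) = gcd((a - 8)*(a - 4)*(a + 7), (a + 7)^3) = a + 7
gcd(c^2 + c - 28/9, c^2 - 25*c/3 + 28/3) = c - 4/3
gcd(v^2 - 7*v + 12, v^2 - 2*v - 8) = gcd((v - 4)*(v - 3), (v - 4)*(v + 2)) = v - 4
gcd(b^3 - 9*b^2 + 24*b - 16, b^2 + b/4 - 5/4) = b - 1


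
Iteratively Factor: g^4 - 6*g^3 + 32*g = (g + 2)*(g^3 - 8*g^2 + 16*g) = g*(g + 2)*(g^2 - 8*g + 16) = g*(g - 4)*(g + 2)*(g - 4)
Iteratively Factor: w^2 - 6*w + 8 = (w - 2)*(w - 4)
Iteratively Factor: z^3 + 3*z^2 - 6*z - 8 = (z + 1)*(z^2 + 2*z - 8) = (z - 2)*(z + 1)*(z + 4)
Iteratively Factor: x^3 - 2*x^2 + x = (x - 1)*(x^2 - x) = (x - 1)^2*(x)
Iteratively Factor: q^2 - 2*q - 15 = (q - 5)*(q + 3)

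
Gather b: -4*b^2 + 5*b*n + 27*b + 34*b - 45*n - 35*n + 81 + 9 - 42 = -4*b^2 + b*(5*n + 61) - 80*n + 48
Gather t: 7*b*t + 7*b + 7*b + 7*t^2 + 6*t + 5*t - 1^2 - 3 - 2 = 14*b + 7*t^2 + t*(7*b + 11) - 6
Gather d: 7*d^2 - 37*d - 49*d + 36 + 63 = 7*d^2 - 86*d + 99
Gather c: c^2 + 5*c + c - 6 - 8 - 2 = c^2 + 6*c - 16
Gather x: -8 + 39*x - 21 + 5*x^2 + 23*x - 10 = 5*x^2 + 62*x - 39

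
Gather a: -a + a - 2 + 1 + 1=0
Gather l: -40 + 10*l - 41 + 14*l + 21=24*l - 60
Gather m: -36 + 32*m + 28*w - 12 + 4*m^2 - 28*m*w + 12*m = 4*m^2 + m*(44 - 28*w) + 28*w - 48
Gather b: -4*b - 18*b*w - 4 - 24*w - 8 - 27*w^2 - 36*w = b*(-18*w - 4) - 27*w^2 - 60*w - 12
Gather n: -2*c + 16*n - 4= -2*c + 16*n - 4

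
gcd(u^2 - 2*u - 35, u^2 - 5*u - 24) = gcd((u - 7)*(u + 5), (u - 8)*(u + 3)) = 1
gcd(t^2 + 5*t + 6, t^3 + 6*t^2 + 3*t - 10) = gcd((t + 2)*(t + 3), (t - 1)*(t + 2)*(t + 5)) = t + 2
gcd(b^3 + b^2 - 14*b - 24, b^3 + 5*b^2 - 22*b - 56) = b^2 - 2*b - 8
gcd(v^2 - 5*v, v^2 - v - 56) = 1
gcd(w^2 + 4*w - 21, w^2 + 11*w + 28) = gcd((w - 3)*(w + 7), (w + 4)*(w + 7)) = w + 7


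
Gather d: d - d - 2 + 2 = 0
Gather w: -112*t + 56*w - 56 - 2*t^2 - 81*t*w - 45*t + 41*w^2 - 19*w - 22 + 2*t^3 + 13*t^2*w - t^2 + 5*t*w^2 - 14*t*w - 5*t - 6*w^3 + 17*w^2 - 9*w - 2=2*t^3 - 3*t^2 - 162*t - 6*w^3 + w^2*(5*t + 58) + w*(13*t^2 - 95*t + 28) - 80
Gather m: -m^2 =-m^2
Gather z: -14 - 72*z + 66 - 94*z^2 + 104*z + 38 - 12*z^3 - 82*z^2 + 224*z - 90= -12*z^3 - 176*z^2 + 256*z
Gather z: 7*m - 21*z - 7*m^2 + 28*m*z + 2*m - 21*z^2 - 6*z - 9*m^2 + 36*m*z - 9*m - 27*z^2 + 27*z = -16*m^2 + 64*m*z - 48*z^2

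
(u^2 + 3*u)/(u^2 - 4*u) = (u + 3)/(u - 4)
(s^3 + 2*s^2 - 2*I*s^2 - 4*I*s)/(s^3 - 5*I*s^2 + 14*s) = (s^2 + 2*s*(1 - I) - 4*I)/(s^2 - 5*I*s + 14)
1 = 1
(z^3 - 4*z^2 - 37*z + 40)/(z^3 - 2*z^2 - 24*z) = (-z^3 + 4*z^2 + 37*z - 40)/(z*(-z^2 + 2*z + 24))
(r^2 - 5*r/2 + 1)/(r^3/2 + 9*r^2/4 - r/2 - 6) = 2*(2*r^2 - 5*r + 2)/(2*r^3 + 9*r^2 - 2*r - 24)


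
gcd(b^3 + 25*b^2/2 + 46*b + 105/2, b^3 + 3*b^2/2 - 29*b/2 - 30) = b^2 + 11*b/2 + 15/2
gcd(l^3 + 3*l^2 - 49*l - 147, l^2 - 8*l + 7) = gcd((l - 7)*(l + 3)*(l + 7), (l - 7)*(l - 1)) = l - 7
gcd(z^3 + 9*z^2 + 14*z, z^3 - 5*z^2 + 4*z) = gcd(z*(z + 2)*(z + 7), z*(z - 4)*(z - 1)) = z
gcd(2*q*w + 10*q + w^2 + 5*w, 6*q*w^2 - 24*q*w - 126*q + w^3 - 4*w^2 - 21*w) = 1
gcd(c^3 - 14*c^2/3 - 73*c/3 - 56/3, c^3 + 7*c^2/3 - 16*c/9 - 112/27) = c + 7/3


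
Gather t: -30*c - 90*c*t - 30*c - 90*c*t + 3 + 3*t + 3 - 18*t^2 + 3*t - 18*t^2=-60*c - 36*t^2 + t*(6 - 180*c) + 6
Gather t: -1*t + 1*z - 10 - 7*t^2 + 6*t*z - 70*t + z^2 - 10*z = -7*t^2 + t*(6*z - 71) + z^2 - 9*z - 10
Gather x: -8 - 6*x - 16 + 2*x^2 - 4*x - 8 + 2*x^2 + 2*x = 4*x^2 - 8*x - 32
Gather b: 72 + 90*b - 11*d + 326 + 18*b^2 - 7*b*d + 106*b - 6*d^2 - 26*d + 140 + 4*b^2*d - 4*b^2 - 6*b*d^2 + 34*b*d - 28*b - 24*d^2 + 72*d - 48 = b^2*(4*d + 14) + b*(-6*d^2 + 27*d + 168) - 30*d^2 + 35*d + 490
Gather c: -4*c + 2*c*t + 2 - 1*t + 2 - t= c*(2*t - 4) - 2*t + 4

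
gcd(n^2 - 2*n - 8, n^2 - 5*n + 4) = n - 4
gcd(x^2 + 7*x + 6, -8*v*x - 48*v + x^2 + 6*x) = x + 6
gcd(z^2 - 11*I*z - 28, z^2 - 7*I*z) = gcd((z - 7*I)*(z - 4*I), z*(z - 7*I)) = z - 7*I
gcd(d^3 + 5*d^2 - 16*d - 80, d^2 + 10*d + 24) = d + 4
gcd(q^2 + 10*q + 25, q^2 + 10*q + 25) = q^2 + 10*q + 25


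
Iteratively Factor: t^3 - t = (t)*(t^2 - 1) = t*(t - 1)*(t + 1)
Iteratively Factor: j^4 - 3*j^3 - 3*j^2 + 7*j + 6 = (j - 3)*(j^3 - 3*j - 2) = (j - 3)*(j + 1)*(j^2 - j - 2) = (j - 3)*(j - 2)*(j + 1)*(j + 1)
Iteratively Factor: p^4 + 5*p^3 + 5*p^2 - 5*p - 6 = (p + 3)*(p^3 + 2*p^2 - p - 2) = (p - 1)*(p + 3)*(p^2 + 3*p + 2) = (p - 1)*(p + 1)*(p + 3)*(p + 2)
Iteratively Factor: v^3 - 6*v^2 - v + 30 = (v + 2)*(v^2 - 8*v + 15) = (v - 5)*(v + 2)*(v - 3)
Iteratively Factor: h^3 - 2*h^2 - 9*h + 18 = (h + 3)*(h^2 - 5*h + 6) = (h - 2)*(h + 3)*(h - 3)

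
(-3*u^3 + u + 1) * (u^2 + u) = -3*u^5 - 3*u^4 + u^3 + 2*u^2 + u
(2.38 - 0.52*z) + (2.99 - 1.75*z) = 5.37 - 2.27*z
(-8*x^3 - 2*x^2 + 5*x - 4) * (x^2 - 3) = -8*x^5 - 2*x^4 + 29*x^3 + 2*x^2 - 15*x + 12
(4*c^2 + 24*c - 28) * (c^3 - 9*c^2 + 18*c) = 4*c^5 - 12*c^4 - 172*c^3 + 684*c^2 - 504*c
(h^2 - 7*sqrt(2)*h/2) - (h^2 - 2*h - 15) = -7*sqrt(2)*h/2 + 2*h + 15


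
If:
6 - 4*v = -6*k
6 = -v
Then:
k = -5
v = -6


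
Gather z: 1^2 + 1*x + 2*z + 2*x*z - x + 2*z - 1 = z*(2*x + 4)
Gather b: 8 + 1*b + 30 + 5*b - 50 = 6*b - 12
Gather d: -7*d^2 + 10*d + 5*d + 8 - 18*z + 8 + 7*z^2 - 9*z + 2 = -7*d^2 + 15*d + 7*z^2 - 27*z + 18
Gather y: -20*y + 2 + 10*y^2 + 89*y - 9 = 10*y^2 + 69*y - 7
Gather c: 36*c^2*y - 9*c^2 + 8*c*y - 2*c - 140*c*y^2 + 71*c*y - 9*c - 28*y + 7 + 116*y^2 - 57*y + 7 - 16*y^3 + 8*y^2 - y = c^2*(36*y - 9) + c*(-140*y^2 + 79*y - 11) - 16*y^3 + 124*y^2 - 86*y + 14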